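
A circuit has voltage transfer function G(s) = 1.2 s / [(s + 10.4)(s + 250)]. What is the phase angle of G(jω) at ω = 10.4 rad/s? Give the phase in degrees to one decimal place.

42.6 deg

∠(j10.4) = 90.00°
∠(j10.4 + 10.4) = arctan(10.4/10.4) = 45.00°
∠(j10.4 + 250) = arctan(10.4/250) = 2.38°
∠G(j10.4) = 90.00° − (45.00° + 2.38°) = 42.62°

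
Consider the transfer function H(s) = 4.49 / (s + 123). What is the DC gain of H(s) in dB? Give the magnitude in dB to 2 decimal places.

-28.75 dB

H(0) = 4.49 / 123 = 0.036504
20 log₁₀(0.036504) = -28.753 dB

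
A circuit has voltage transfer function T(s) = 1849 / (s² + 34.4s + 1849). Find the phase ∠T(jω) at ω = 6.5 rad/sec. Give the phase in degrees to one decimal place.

∠[(j6.5)² + 34.4(j6.5) + 1849] = ∠[1806.8 + j223.6] = 7.05°
∠T(j6.5) = −7.05° = -7.05°

-7.1°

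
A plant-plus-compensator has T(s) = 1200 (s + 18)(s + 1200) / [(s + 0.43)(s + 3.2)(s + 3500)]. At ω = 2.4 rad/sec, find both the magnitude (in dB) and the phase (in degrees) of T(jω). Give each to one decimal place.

|T| = 57.7 dB, ∠T = -109.0°

|j2.4 + 18| = √(2.4² + 18²) = 18.16
|j2.4 + 1200| = √(2.4² + 1200²) = 1200
|j2.4 + 0.43| = √(2.4² + 0.43²) = 2.438
|j2.4 + 3.2| = √(2.4² + 3.2²) = 4
|j2.4 + 3500| = √(2.4² + 3500²) = 3500
|T(j2.4)| = 1200 × 18.16 × 1200 / (2.438 × 4 × 3500) = 766.06
20 log₁₀(766.06) = 57.69 dB
∠(j2.4 + 18) = arctan(2.4/18) = 7.59°
∠(j2.4 + 1200) = arctan(2.4/1200) = 0.11°
∠(j2.4 + 0.43) = arctan(2.4/0.43) = 79.84°
∠(j2.4 + 3.2) = arctan(2.4/3.2) = 36.87°
∠(j2.4 + 3500) = arctan(2.4/3500) = 0.04°
∠T(j2.4) = 7.59° + 0.11° − (79.84° + 36.87° + 0.04°) = -109.04°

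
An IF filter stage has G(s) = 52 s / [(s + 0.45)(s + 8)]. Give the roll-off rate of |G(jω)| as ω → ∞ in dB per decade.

-20 dB/decade

With 1 zero and 2 poles, the high-frequency asymptotic slope is 20 × (1 − 2) = -20 dB/decade.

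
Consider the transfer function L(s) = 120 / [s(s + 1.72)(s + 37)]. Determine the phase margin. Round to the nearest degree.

Gain crossover: |L(jω)| = 1 at ω ≈ 1.44 rad/s.
∠L(j1.44) = −90° − arctan(1.44/1.72) − arctan(1.44/37) ≈ -132.24°
PM = 180° + (-132.24°) = 47.76°

48°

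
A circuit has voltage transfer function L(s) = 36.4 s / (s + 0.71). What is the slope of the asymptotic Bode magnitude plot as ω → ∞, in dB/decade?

With 1 zero and 1 pole, the high-frequency asymptotic slope is 20 × (1 − 1) = 0 dB/decade.

0 dB/decade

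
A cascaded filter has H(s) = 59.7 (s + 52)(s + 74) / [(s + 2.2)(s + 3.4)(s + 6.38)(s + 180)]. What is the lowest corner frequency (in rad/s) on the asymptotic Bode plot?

2.2 rad/s

Break frequencies occur at each pole and zero magnitude: 2.2 rad/s, 3.4 rad/s, 6.38 rad/s, 52 rad/s, 74 rad/s, 180 rad/s.
The lowest is 2.2 rad/s.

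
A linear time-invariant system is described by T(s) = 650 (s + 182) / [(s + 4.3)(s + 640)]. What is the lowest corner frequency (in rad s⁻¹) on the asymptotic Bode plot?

4.3 rad s⁻¹

Break frequencies occur at each pole and zero magnitude: 4.3 rad s⁻¹, 182 rad s⁻¹, 640 rad s⁻¹.
The lowest is 4.3 rad s⁻¹.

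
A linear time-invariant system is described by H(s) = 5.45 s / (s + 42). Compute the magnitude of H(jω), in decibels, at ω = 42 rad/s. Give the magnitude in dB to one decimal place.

11.7 dB

|j42| = 42
|j42 + 42| = √(42² + 42²) = 59.4
|H(j42)| = 5.45 × 42 / 59.4 = 3.8537
20 log₁₀(3.8537) = 11.72 dB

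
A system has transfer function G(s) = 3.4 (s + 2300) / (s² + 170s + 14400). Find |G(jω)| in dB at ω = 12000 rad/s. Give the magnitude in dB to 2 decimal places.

-70.80 dB

|j12000 + 2300| = √(12000² + 2300²) = 1.222e+04
|(j12000)² + 170(j12000) + 14400| = |-1.4399e+08 + j2.04e+06| = 1.44e+08
|G(j12000)| = 3.4 × 1.222e+04 / 1.44e+08 = 0.00028849
20 log₁₀(0.00028849) = -70.797 dB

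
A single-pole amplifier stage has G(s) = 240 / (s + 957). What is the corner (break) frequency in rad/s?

The single real pole at s = −957 gives a corner at ω = 957 rad/s.

957 rad/s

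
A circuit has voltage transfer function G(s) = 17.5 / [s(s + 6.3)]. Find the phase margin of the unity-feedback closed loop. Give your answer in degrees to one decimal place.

Gain crossover: |G(jω)| = 1 at ω ≈ 2.57 rad/s.
∠G(j2.57) = −90° − arctan(2.57/6.3) ≈ -112.21°
PM = 180° + (-112.21°) = 67.79°

67.8 deg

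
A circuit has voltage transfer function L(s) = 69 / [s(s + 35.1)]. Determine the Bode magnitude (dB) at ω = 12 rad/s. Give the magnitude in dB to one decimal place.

-16.2 dB

|j12 + 35.1| = √(12² + 35.1²) = 37.09
|j12| = 12
|L(j12)| = 69 / (37.09 × 12) = 0.15501
20 log₁₀(0.15501) = -16.19 dB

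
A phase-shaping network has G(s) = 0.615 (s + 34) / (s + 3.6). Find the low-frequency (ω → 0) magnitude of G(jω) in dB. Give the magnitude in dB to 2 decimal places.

15.28 dB

G(0) = 0.615 × 34 / 3.6 = 5.8083
20 log₁₀(5.8083) = 15.281 dB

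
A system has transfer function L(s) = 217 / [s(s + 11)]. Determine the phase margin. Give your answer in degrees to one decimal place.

40.6°

Gain crossover: |L(jω)| = 1 at ω ≈ 12.8 rad/s.
∠L(j12.8) = −90° − arctan(12.8/11) ≈ -139.41°
PM = 180° + (-139.41°) = 40.59°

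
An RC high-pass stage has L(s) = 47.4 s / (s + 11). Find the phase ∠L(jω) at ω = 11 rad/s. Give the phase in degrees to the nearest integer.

45°

∠(j11) = 90.00°
∠(j11 + 11) = arctan(11/11) = 45.00°
∠L(j11) = 90.00° − 45.00° = 45.00°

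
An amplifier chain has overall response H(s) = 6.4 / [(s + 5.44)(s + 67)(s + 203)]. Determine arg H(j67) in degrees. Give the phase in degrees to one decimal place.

-148.6°

∠(j67 + 5.44) = arctan(67/5.44) = 85.36°
∠(j67 + 67) = arctan(67/67) = 45.00°
∠(j67 + 203) = arctan(67/203) = 18.27°
∠H(j67) = − (85.36° + 45.00° + 18.27°) = -148.62°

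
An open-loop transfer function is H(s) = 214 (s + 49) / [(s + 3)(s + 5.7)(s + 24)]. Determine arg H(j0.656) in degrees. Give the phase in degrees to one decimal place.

-19.7°

∠(j0.656 + 49) = arctan(0.656/49) = 0.77°
∠(j0.656 + 3) = arctan(0.656/3) = 12.33°
∠(j0.656 + 5.7) = arctan(0.656/5.7) = 6.57°
∠(j0.656 + 24) = arctan(0.656/24) = 1.57°
∠H(j0.656) = 0.77° − (12.33° + 6.57° + 1.57°) = -19.70°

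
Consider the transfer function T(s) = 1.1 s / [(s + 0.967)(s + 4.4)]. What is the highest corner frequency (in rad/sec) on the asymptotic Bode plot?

4.4 rad/sec

Break frequencies occur at each pole and zero magnitude: 0.967 rad/sec, 4.4 rad/sec.
The highest is 4.4 rad/sec.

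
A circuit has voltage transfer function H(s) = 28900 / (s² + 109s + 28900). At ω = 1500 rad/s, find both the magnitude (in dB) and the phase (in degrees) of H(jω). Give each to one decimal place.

|(j1500)² + 109(j1500) + 28900| = |-2.2211e+06 + j1.635e+05| = 2.227e+06
|H(j1500)| = 28900 / 2.227e+06 = 0.012976
20 log₁₀(0.012976) = -37.74 dB
∠[(j1500)² + 109(j1500) + 28900] = ∠[-2.2211e+06 + j1.635e+05] = 175.79°
∠H(j1500) = −175.79° = -175.79°

|H| = -37.7 dB, ∠H = -175.8 deg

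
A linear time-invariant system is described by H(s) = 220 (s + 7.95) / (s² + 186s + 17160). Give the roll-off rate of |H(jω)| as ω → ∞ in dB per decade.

-20 dB/decade

With 1 zero and 2 poles, the high-frequency asymptotic slope is 20 × (1 − 2) = -20 dB/decade.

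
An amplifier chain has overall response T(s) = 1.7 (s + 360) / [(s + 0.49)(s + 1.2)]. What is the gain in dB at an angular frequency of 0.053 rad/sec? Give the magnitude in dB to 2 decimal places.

60.29 dB

|j0.053 + 360| = √(0.053² + 360²) = 360
|j0.053 + 0.49| = √(0.053² + 0.49²) = 0.4929
|j0.053 + 1.2| = √(0.053² + 1.2²) = 1.201
|T(j0.053)| = 1.7 × 360 / (0.4929 × 1.201) = 1033.8
20 log₁₀(1033.8) = 60.289 dB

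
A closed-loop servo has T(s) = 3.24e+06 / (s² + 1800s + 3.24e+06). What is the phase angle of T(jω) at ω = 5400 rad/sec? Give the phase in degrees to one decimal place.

-159.4°

∠[(j5400)² + 1800(j5400) + 3.24e+06] = ∠[-2.592e+07 + j9.72e+06] = 159.44°
∠T(j5400) = −159.44° = -159.44°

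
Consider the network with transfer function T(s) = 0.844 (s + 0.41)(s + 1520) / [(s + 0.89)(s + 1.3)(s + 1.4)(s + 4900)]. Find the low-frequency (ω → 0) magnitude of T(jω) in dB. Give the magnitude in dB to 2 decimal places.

-23.57 dB

T(0) = 0.844 × 0.41 × 1520 / (0.89 × 1.3 × 1.4 × 4900) = 0.066269
20 log₁₀(0.066269) = -23.574 dB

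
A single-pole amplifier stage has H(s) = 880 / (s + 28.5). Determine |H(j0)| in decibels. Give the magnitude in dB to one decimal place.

29.8 dB

H(0) = 880 / 28.5 = 30.877
20 log₁₀(30.877) = 29.79 dB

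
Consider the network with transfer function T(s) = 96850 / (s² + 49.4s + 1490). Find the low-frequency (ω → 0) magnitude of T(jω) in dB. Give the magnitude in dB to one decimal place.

36.3 dB

T(0) = 96850 / 1490 = 65
20 log₁₀(65) = 36.26 dB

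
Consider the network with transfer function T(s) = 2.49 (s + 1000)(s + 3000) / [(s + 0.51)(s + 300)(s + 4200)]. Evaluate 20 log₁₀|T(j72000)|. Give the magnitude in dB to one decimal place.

|j72000 + 1000| = √(72000² + 1000²) = 7.201e+04
|j72000 + 3000| = √(72000² + 3000²) = 7.206e+04
|j72000 + 0.51| = √(72000² + 0.51²) = 7.2e+04
|j72000 + 300| = √(72000² + 300²) = 7.2e+04
|j72000 + 4200| = √(72000² + 4200²) = 7.212e+04
|T(j72000)| = 2.49 × 7.201e+04 × 7.206e+04 / (7.2e+04 × 7.2e+04 × 7.212e+04) = 3.4558e-05
20 log₁₀(3.4558e-05) = -89.23 dB

-89.2 dB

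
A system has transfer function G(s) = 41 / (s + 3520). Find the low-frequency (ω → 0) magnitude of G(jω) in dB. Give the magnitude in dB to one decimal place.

-38.7 dB

G(0) = 41 / 3520 = 0.011648
20 log₁₀(0.011648) = -38.68 dB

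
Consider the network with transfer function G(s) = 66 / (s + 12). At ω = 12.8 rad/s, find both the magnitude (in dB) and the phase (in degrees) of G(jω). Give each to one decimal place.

|G| = 11.5 dB, ∠G = -46.8°

|j12.8 + 12| = √(12.8² + 12²) = 17.55
|G(j12.8)| = 66 / 17.55 = 3.7617
20 log₁₀(3.7617) = 11.51 dB
∠(j12.8 + 12) = arctan(12.8/12) = 46.85°
∠G(j12.8) = −46.85° = -46.85°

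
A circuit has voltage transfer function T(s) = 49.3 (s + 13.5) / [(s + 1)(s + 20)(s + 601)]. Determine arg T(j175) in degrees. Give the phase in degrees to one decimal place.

-103.8°

∠(j175 + 13.5) = arctan(175/13.5) = 85.59°
∠(j175 + 1) = arctan(175/1) = 89.67°
∠(j175 + 20) = arctan(175/20) = 83.48°
∠(j175 + 601) = arctan(175/601) = 16.23°
∠T(j175) = 85.59° − (89.67° + 83.48° + 16.23°) = -103.80°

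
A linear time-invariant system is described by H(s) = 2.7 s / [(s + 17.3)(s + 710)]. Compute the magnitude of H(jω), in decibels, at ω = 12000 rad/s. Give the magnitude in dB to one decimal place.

|j12000| = 1.2e+04
|j12000 + 17.3| = √(12000² + 17.3²) = 1.2e+04
|j12000 + 710| = √(12000² + 710²) = 1.202e+04
|H(j12000)| = 2.7 × 1.2e+04 / (1.2e+04 × 1.202e+04) = 0.00022461
20 log₁₀(0.00022461) = -72.97 dB

-73.0 dB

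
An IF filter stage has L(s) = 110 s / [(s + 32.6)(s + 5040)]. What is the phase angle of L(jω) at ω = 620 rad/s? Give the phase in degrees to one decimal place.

∠(j620) = 90.00°
∠(j620 + 32.6) = arctan(620/32.6) = 86.99°
∠(j620 + 5040) = arctan(620/5040) = 7.01°
∠L(j620) = 90.00° − (86.99° + 7.01°) = -4.00°

-4.0°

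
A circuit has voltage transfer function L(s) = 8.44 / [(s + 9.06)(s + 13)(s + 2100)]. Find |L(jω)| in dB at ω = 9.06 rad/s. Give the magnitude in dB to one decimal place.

|j9.06 + 9.06| = √(9.06² + 9.06²) = 12.81
|j9.06 + 13| = √(9.06² + 13²) = 15.85
|j9.06 + 2100| = √(9.06² + 2100²) = 2100
|L(j9.06)| = 8.44 / (12.81 × 15.85 × 2100) = 1.9796e-05
20 log₁₀(1.9796e-05) = -94.07 dB

-94.1 dB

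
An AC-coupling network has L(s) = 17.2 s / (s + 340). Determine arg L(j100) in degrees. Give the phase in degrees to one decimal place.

∠(j100) = 90.00°
∠(j100 + 340) = arctan(100/340) = 16.39°
∠L(j100) = 90.00° − 16.39° = 73.61°

73.6 deg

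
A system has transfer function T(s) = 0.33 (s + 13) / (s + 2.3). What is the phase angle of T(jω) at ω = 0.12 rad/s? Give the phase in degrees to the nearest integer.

∠(j0.12 + 13) = arctan(0.12/13) = 0.53°
∠(j0.12 + 2.3) = arctan(0.12/2.3) = 2.99°
∠T(j0.12) = 0.53° − 2.99° = -2.46°

-2 deg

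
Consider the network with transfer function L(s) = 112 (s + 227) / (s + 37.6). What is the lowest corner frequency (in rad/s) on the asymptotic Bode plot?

37.6 rad/s

Break frequencies occur at each pole and zero magnitude: 37.6 rad/s, 227 rad/s.
The lowest is 37.6 rad/s.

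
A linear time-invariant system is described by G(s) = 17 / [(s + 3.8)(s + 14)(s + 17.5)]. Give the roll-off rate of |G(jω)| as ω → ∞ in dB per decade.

-60 dB/decade

With 0 zeros and 3 poles, the high-frequency asymptotic slope is 20 × (0 − 3) = -60 dB/decade.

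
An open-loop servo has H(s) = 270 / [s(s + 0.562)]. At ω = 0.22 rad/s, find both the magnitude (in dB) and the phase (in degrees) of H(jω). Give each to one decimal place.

|j0.22 + 0.562| = √(0.22² + 0.562²) = 0.6035
|j0.22| = 0.22
|H(j0.22)| = 270 / (0.6035 × 0.22) = 2033.5
20 log₁₀(2033.5) = 66.16 dB
∠(j0.22 + 0.562) = arctan(0.22/0.562) = 21.38°
∠(j0.22) = 90.00°
∠H(j0.22) = − (21.38° + 90.00°) = -111.38°

|H| = 66.2 dB, ∠H = -111.4 deg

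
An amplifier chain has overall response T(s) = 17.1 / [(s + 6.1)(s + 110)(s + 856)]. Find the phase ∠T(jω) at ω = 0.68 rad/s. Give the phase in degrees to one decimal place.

∠(j0.68 + 6.1) = arctan(0.68/6.1) = 6.36°
∠(j0.68 + 110) = arctan(0.68/110) = 0.35°
∠(j0.68 + 856) = arctan(0.68/856) = 0.05°
∠T(j0.68) = − (6.36° + 0.35° + 0.05°) = -6.76°

-6.8°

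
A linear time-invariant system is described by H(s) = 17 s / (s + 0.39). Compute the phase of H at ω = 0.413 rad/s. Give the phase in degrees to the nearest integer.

43°

∠(j0.413) = 90.00°
∠(j0.413 + 0.39) = arctan(0.413/0.39) = 46.64°
∠H(j0.413) = 90.00° − 46.64° = 43.36°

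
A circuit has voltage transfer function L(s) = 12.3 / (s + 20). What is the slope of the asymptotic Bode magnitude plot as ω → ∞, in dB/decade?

-20 dB/decade

With 0 zeros and 1 pole, the high-frequency asymptotic slope is 20 × (0 − 1) = -20 dB/decade.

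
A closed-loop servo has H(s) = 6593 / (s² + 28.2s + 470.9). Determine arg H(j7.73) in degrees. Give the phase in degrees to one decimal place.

-27.9°

∠[(j7.73)² + 28.2(j7.73) + 470.9] = ∠[411.15 + j217.99] = 27.93°
∠H(j7.73) = −27.93° = -27.93°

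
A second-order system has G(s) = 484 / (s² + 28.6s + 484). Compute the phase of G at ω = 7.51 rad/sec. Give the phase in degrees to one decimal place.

-26.7 deg

∠[(j7.51)² + 28.6(j7.51) + 484] = ∠[427.6 + j214.79] = 26.67°
∠G(j7.51) = −26.67° = -26.67°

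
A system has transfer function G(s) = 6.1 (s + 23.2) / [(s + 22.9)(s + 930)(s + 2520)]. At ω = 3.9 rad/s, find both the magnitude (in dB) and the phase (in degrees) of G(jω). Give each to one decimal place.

|G| = -111.6 dB, ∠G = -0.5°

|j3.9 + 23.2| = √(3.9² + 23.2²) = 23.53
|j3.9 + 22.9| = √(3.9² + 22.9²) = 23.23
|j3.9 + 930| = √(3.9² + 930²) = 930
|j3.9 + 2520| = √(3.9² + 2520²) = 2520
|G(j3.9)| = 6.1 × 23.53 / (23.23 × 930 × 2520) = 2.636e-06
20 log₁₀(2.636e-06) = -111.58 dB
∠(j3.9 + 23.2) = arctan(3.9/23.2) = 9.54°
∠(j3.9 + 22.9) = arctan(3.9/22.9) = 9.67°
∠(j3.9 + 930) = arctan(3.9/930) = 0.24°
∠(j3.9 + 2520) = arctan(3.9/2520) = 0.09°
∠G(j3.9) = 9.54° − (9.67° + 0.24° + 0.09°) = -0.45°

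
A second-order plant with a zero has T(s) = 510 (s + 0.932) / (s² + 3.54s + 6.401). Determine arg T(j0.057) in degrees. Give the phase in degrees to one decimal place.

∠(j0.057 + 0.932) = arctan(0.057/0.932) = 3.50°
∠[(j0.057)² + 3.54(j0.057) + 6.401] = ∠[6.3978 + j0.20178] = 1.81°
∠T(j0.057) = 3.50° − 1.81° = 1.69°

1.7°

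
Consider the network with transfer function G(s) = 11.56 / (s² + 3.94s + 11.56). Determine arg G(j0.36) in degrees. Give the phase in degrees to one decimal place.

-7.1 deg

∠[(j0.36)² + 3.94(j0.36) + 11.56] = ∠[11.43 + j1.4184] = 7.07°
∠G(j0.36) = −7.07° = -7.07°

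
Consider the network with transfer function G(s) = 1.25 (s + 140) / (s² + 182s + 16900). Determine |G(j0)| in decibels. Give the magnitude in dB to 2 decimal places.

G(0) = 1.25 × 140 / 16900 = 0.010355
20 log₁₀(0.010355) = -39.697 dB

-39.70 dB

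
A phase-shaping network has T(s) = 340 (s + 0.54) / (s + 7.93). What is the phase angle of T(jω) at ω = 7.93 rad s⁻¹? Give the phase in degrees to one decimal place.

∠(j7.93 + 0.54) = arctan(7.93/0.54) = 86.10°
∠(j7.93 + 7.93) = arctan(7.93/7.93) = 45.00°
∠T(j7.93) = 86.10° − 45.00° = 41.10°

41.1 deg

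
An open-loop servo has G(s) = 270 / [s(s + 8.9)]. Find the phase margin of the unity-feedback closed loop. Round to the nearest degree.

Gain crossover: |G(jω)| = 1 at ω ≈ 15.3 rad/sec.
∠G(j15.3) = −90° − arctan(15.3/8.9) ≈ -149.77°
PM = 180° + (-149.77°) = 30.23°

30°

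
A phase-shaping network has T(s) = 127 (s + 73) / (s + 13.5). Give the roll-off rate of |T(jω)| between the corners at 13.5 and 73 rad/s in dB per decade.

In this band the factors already past their corner are: pole at 13.5; net slope = -20 dB/decade.

-20 dB/decade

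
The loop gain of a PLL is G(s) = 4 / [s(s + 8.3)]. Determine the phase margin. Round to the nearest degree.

87°

Gain crossover: |G(jω)| = 1 at ω ≈ 0.481 rad s⁻¹.
∠G(j0.481) = −90° − arctan(0.481/8.3) ≈ -93.32°
PM = 180° + (-93.32°) = 86.68°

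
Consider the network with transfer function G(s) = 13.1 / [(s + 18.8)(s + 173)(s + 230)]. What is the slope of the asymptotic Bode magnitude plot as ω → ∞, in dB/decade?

With 0 zeros and 3 poles, the high-frequency asymptotic slope is 20 × (0 − 3) = -60 dB/decade.

-60 dB/decade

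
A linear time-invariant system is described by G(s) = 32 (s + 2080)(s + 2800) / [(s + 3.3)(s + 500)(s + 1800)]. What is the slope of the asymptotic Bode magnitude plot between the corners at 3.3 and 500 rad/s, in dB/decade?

-20 dB/decade

In this band the factors already past their corner are: pole at 3.3; net slope = -20 dB/decade.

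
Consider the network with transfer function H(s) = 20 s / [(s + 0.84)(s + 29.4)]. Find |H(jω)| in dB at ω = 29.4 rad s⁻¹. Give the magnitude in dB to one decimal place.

-6.4 dB

|j29.4| = 29.4
|j29.4 + 0.84| = √(29.4² + 0.84²) = 29.41
|j29.4 + 29.4| = √(29.4² + 29.4²) = 41.58
|H(j29.4)| = 20 × 29.4 / (29.41 × 41.58) = 0.48083
20 log₁₀(0.48083) = -6.36 dB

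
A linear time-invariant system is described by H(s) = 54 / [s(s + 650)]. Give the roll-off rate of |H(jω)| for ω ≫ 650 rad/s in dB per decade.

With 0 zeros and 2 poles, the high-frequency asymptotic slope is 20 × (0 − 2) = -40 dB/decade.

-40 dB/decade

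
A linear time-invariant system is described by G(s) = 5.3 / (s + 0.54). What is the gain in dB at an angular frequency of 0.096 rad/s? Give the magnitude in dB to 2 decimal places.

19.70 dB

|j0.096 + 0.54| = √(0.096² + 0.54²) = 0.5485
|G(j0.096)| = 5.3 / 0.5485 = 9.6633
20 log₁₀(9.6633) = 19.703 dB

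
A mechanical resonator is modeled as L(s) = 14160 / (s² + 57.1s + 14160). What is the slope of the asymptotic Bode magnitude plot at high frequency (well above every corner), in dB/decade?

-40 dB/decade

With 0 zeros and 2 poles, the high-frequency asymptotic slope is 20 × (0 − 2) = -40 dB/decade.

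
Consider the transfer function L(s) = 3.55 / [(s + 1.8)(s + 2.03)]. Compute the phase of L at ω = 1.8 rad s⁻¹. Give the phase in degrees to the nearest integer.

-87 deg

∠(j1.8 + 1.8) = arctan(1.8/1.8) = 45.00°
∠(j1.8 + 2.03) = arctan(1.8/2.03) = 41.56°
∠L(j1.8) = − (45.00° + 41.56°) = -86.56°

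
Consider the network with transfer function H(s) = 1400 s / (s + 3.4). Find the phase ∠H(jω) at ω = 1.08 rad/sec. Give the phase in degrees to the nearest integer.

∠(j1.08) = 90.00°
∠(j1.08 + 3.4) = arctan(1.08/3.4) = 17.62°
∠H(j1.08) = 90.00° − 17.62° = 72.38°

72°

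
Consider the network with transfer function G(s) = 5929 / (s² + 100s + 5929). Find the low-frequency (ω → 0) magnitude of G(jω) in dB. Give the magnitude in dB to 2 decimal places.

G(0) = 5929 / 5929 = 1
20 log₁₀(1) = 0.000 dB

0.00 dB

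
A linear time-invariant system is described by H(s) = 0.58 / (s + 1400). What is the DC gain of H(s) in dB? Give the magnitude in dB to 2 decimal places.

-67.65 dB

H(0) = 0.58 / 1400 = 0.00041429
20 log₁₀(0.00041429) = -67.654 dB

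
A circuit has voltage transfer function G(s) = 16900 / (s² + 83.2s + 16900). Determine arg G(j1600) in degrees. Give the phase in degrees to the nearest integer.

∠[(j1600)² + 83.2(j1600) + 16900] = ∠[-2.5431e+06 + j1.3312e+05] = 177.00°
∠G(j1600) = −177.00° = -177.00°

-177°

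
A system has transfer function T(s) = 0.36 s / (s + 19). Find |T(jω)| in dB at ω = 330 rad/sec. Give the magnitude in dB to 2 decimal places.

|j330| = 330
|j330 + 19| = √(330² + 19²) = 330.5
|T(j330)| = 0.36 × 330 / 330.5 = 0.3594
20 log₁₀(0.3594) = -8.888 dB

-8.89 dB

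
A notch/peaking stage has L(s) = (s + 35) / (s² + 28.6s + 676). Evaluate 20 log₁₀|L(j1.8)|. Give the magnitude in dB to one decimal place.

|j1.8 + 35| = √(1.8² + 35²) = 35.05
|(j1.8)² + 28.6(j1.8) + 676| = |672.76 + j51.48| = 674.7
|L(j1.8)| = 1 × 35.05 / 674.7 = 0.051941
20 log₁₀(0.051941) = -25.69 dB

-25.7 dB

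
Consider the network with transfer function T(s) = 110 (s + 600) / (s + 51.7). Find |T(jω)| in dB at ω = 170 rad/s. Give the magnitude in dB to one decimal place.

51.7 dB

|j170 + 600| = √(170² + 600²) = 623.6
|j170 + 51.7| = √(170² + 51.7²) = 177.7
|T(j170)| = 110 × 623.6 / 177.7 = 386.06
20 log₁₀(386.06) = 51.73 dB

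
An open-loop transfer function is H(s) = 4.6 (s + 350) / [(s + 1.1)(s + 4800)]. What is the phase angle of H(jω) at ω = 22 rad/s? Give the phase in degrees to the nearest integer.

∠(j22 + 350) = arctan(22/350) = 3.60°
∠(j22 + 1.1) = arctan(22/1.1) = 87.14°
∠(j22 + 4800) = arctan(22/4800) = 0.26°
∠H(j22) = 3.60° − (87.14° + 0.26°) = -83.80°

-84°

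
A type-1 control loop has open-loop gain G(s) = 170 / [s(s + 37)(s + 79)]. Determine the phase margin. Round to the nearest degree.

Gain crossover: |G(jω)| = 1 at ω ≈ 0.0582 rad/sec.
∠G(j0.0582) = −90° − arctan(0.0582/37) − arctan(0.0582/79) ≈ -90.13°
PM = 180° + (-90.13°) = 89.87°

90°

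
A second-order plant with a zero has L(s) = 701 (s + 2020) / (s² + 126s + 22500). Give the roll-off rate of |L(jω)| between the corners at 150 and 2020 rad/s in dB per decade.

In this band the factors already past their corner are: complex pole pair at ωₙ ≈ 150; net slope = -40 dB/decade.

-40 dB/decade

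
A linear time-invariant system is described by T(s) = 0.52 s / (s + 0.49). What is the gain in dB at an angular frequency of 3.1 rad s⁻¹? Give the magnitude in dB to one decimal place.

-5.8 dB

|j3.1| = 3.1
|j3.1 + 0.49| = √(3.1² + 0.49²) = 3.138
|T(j3.1)| = 0.52 × 3.1 / 3.138 = 0.51362
20 log₁₀(0.51362) = -5.79 dB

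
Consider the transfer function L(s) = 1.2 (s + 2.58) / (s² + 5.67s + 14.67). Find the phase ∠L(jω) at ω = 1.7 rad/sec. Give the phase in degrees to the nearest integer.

∠(j1.7 + 2.58) = arctan(1.7/2.58) = 33.38°
∠[(j1.7)² + 5.67(j1.7) + 14.67] = ∠[11.78 + j9.639] = 39.29°
∠L(j1.7) = 33.38° − 39.29° = -5.91°

-6°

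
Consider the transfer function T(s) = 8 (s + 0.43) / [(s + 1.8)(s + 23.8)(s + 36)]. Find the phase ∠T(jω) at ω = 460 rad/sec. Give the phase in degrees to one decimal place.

-172.4°

∠(j460 + 0.43) = arctan(460/0.43) = 89.95°
∠(j460 + 1.8) = arctan(460/1.8) = 89.78°
∠(j460 + 23.8) = arctan(460/23.8) = 87.04°
∠(j460 + 36) = arctan(460/36) = 85.53°
∠T(j460) = 89.95° − (89.78° + 87.04° + 85.53°) = -172.39°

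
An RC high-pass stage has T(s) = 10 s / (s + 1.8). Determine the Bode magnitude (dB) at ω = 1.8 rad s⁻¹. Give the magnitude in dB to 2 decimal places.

|j1.8| = 1.8
|j1.8 + 1.8| = √(1.8² + 1.8²) = 2.546
|T(j1.8)| = 10 × 1.8 / 2.546 = 7.0711
20 log₁₀(7.0711) = 16.990 dB

16.99 dB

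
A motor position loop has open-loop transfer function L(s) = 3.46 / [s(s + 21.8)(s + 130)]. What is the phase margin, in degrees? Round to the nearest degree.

Gain crossover: |L(jω)| = 1 at ω ≈ 0.00122 rad/s.
∠L(j0.00122) = −90° − arctan(0.00122/21.8) − arctan(0.00122/130) ≈ -90.00°
PM = 180° + (-90.00°) = 90.00°

90°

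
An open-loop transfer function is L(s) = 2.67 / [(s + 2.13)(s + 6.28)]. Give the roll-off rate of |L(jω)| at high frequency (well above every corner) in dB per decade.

-40 dB/decade

With 0 zeros and 2 poles, the high-frequency asymptotic slope is 20 × (0 − 2) = -40 dB/decade.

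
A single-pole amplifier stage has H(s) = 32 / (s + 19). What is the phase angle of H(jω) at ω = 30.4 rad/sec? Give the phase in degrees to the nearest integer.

∠(j30.4 + 19) = arctan(30.4/19) = 57.99°
∠H(j30.4) = −57.99° = -57.99°

-58°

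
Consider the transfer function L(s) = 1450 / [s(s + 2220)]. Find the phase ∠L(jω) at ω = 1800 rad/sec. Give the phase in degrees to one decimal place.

-129.0°

∠(j1800 + 2220) = arctan(1800/2220) = 39.04°
∠(j1800) = 90.00°
∠L(j1800) = − (39.04° + 90.00°) = -129.04°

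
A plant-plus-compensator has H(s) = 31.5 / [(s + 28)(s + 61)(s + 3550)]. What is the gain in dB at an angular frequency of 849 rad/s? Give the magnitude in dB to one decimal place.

|j849 + 28| = √(849² + 28²) = 849.5
|j849 + 61| = √(849² + 61²) = 851.2
|j849 + 3550| = √(849² + 3550²) = 3650
|H(j849)| = 31.5 / (849.5 × 851.2 × 3650) = 1.1935e-08
20 log₁₀(1.1935e-08) = -158.46 dB

-158.5 dB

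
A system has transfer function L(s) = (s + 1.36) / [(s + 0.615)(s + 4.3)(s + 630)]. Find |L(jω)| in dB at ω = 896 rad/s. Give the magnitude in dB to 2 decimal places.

-119.84 dB

|j896 + 1.36| = √(896² + 1.36²) = 896
|j896 + 0.615| = √(896² + 0.615²) = 896
|j896 + 4.3| = √(896² + 4.3²) = 896
|j896 + 630| = √(896² + 630²) = 1095
|L(j896)| = 1 × 896 / (896 × 896 × 1095) = 1.0189e-06
20 log₁₀(1.0189e-06) = -119.837 dB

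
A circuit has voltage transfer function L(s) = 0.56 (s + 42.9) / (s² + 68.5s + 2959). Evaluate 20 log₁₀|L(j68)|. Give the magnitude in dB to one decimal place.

-40.8 dB

|j68 + 42.9| = √(68² + 42.9²) = 80.4
|(j68)² + 68.5(j68) + 2959| = |-1665 + j4658| = 4947
|L(j68)| = 0.56 × 80.4 / 4947 = 0.0091021
20 log₁₀(0.0091021) = -40.82 dB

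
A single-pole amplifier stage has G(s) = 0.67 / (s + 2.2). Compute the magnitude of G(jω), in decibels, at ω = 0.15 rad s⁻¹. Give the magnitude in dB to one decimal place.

|j0.15 + 2.2| = √(0.15² + 2.2²) = 2.205
|G(j0.15)| = 0.67 / 2.205 = 0.30384
20 log₁₀(0.30384) = -10.35 dB

-10.3 dB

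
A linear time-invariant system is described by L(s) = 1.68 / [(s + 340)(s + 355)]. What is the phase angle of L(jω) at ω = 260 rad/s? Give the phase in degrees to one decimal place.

∠(j260 + 340) = arctan(260/340) = 37.41°
∠(j260 + 355) = arctan(260/355) = 36.22°
∠L(j260) = − (37.41° + 36.22°) = -73.62°

-73.6 deg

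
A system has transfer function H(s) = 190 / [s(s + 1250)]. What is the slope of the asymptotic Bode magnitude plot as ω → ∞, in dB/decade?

-40 dB/decade

With 0 zeros and 2 poles, the high-frequency asymptotic slope is 20 × (0 − 2) = -40 dB/decade.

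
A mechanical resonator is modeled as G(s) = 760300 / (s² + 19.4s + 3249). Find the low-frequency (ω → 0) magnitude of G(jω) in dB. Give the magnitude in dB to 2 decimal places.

G(0) = 760300 / 3249 = 234.01
20 log₁₀(234.01) = 47.385 dB

47.38 dB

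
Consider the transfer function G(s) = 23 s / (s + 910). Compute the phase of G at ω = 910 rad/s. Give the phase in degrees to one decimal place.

∠(j910) = 90.00°
∠(j910 + 910) = arctan(910/910) = 45.00°
∠G(j910) = 90.00° − 45.00° = 45.00°

45.0 deg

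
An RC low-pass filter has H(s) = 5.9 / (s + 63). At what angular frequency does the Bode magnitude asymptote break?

63 rad/s

The single real pole at s = −63 gives a corner at ω = 63 rad/s.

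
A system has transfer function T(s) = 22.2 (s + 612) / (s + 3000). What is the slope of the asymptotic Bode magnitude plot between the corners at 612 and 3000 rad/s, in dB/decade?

20 dB/decade

In this band the factors already past their corner are: zero at 612; net slope = 20 dB/decade.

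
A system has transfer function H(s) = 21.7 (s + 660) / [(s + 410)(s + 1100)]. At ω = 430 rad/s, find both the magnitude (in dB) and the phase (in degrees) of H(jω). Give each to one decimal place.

|j430 + 660| = √(430² + 660²) = 787.7
|j430 + 410| = √(430² + 410²) = 594.1
|j430 + 1100| = √(430² + 1100²) = 1181
|H(j430)| = 21.7 × 787.7 / (594.1 × 1181) = 0.02436
20 log₁₀(0.02436) = -32.27 dB
∠(j430 + 660) = arctan(430/660) = 33.08°
∠(j430 + 410) = arctan(430/410) = 46.36°
∠(j430 + 1100) = arctan(430/1100) = 21.35°
∠H(j430) = 33.08° − (46.36° + 21.35°) = -34.63°

|H| = -32.3 dB, ∠H = -34.6°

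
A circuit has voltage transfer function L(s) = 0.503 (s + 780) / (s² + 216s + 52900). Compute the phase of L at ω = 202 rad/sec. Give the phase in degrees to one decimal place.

-60.0°

∠(j202 + 780) = arctan(202/780) = 14.52°
∠[(j202)² + 216(j202) + 52900] = ∠[12096 + j43632] = 74.51°
∠L(j202) = 14.52° − 74.51° = -59.99°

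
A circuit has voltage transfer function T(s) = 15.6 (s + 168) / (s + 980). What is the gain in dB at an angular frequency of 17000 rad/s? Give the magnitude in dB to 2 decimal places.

|j17000 + 168| = √(17000² + 168²) = 1.7e+04
|j17000 + 980| = √(17000² + 980²) = 1.703e+04
|T(j17000)| = 15.6 × 1.7e+04 / 1.703e+04 = 15.575
20 log₁₀(15.575) = 23.849 dB

23.85 dB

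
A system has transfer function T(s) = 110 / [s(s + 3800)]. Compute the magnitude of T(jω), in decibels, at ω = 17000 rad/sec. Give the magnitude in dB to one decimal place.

-128.6 dB

|j17000 + 3800| = √(17000² + 3800²) = 1.742e+04
|j17000| = 1.7e+04
|T(j17000)| = 110 / (1.742e+04 × 1.7e+04) = 3.7146e-07
20 log₁₀(3.7146e-07) = -128.60 dB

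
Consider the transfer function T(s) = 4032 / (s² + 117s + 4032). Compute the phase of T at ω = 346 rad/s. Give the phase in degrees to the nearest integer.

∠[(j346)² + 117(j346) + 4032] = ∠[-1.1568e+05 + j40482] = 160.71°
∠T(j346) = −160.71° = -160.71°

-161°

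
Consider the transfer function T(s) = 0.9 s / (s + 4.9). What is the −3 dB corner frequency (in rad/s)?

4.9 rad/s

For a single-pole high-pass, the −3 dB point is at the pole: ω = 4.9 rad/s.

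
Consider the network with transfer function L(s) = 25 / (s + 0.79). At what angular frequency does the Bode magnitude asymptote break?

0.79 rad/sec

The single real pole at s = −0.79 gives a corner at ω = 0.79 rad/sec.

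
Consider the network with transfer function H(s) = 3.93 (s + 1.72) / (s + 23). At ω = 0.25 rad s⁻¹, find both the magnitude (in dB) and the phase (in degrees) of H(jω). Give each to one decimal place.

|j0.25 + 1.72| = √(0.25² + 1.72²) = 1.738
|j0.25 + 23| = √(0.25² + 23²) = 23
|H(j0.25)| = 3.93 × 1.738 / 23 = 0.29697
20 log₁₀(0.29697) = -10.55 dB
∠(j0.25 + 1.72) = arctan(0.25/1.72) = 8.27°
∠(j0.25 + 23) = arctan(0.25/23) = 0.62°
∠H(j0.25) = 8.27° − 0.62° = 7.65°

|H| = -10.5 dB, ∠H = 7.6°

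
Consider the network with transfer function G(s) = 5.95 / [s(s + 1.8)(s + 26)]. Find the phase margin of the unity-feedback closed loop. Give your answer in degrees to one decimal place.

Gain crossover: |G(jω)| = 1 at ω ≈ 0.127 rad/s.
∠G(j0.127) = −90° − arctan(0.127/1.8) − arctan(0.127/26) ≈ -94.31°
PM = 180° + (-94.31°) = 85.69°

85.7°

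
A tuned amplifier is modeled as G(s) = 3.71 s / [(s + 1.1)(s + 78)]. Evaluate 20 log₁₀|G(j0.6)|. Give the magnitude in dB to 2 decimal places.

-32.85 dB

|j0.6| = 0.6
|j0.6 + 1.1| = √(0.6² + 1.1²) = 1.253
|j0.6 + 78| = √(0.6² + 78²) = 78
|G(j0.6)| = 3.71 × 0.6 / (1.253 × 78) = 0.022775
20 log₁₀(0.022775) = -32.851 dB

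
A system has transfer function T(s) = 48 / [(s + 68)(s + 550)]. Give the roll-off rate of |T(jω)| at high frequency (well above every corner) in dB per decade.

With 0 zeros and 2 poles, the high-frequency asymptotic slope is 20 × (0 − 2) = -40 dB/decade.

-40 dB/decade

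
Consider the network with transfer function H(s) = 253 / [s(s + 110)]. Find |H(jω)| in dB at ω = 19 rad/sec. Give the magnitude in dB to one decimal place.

-18.5 dB

|j19 + 110| = √(19² + 110²) = 111.6
|j19| = 19
|H(j19)| = 253 / (111.6 × 19) = 0.11929
20 log₁₀(0.11929) = -18.47 dB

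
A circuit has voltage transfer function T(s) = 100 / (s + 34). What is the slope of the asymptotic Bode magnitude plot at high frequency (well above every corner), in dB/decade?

With 0 zeros and 1 pole, the high-frequency asymptotic slope is 20 × (0 − 1) = -20 dB/decade.

-20 dB/decade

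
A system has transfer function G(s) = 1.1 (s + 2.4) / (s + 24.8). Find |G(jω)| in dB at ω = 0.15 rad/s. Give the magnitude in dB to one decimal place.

|j0.15 + 2.4| = √(0.15² + 2.4²) = 2.405
|j0.15 + 24.8| = √(0.15² + 24.8²) = 24.8
|G(j0.15)| = 1.1 × 2.405 / 24.8 = 0.10666
20 log₁₀(0.10666) = -19.44 dB

-19.4 dB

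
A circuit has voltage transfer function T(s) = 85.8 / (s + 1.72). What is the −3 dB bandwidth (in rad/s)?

For a single-pole low-pass, the −3 dB point is at the pole: ω = 1.72 rad/s.

1.72 rad/s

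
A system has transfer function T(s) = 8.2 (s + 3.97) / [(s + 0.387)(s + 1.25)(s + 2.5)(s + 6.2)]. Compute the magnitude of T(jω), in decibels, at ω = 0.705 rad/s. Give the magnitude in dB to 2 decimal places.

|j0.705 + 3.97| = √(0.705² + 3.97²) = 4.032
|j0.705 + 0.387| = √(0.705² + 0.387²) = 0.8042
|j0.705 + 1.25| = √(0.705² + 1.25²) = 1.435
|j0.705 + 2.5| = √(0.705² + 2.5²) = 2.598
|j0.705 + 6.2| = √(0.705² + 6.2²) = 6.24
|T(j0.705)| = 8.2 × 4.032 / (0.8042 × 1.435 × 2.598 × 6.24) = 1.7674
20 log₁₀(1.7674) = 4.947 dB

4.95 dB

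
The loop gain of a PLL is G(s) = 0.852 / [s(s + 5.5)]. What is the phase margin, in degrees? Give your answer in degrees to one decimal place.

Gain crossover: |G(jω)| = 1 at ω ≈ 0.155 rad/s.
∠G(j0.155) = −90° − arctan(0.155/5.5) ≈ -91.61°
PM = 180° + (-91.61°) = 88.39°

88.4°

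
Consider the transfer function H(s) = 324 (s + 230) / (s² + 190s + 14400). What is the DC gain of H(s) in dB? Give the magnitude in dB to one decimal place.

H(0) = 324 × 230 / 14400 = 5.175
20 log₁₀(5.175) = 14.28 dB

14.3 dB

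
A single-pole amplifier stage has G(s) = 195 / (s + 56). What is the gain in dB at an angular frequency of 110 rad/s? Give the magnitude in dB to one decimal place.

4.0 dB

|j110 + 56| = √(110² + 56²) = 123.4
|G(j110)| = 195 / 123.4 = 1.5798
20 log₁₀(1.5798) = 3.97 dB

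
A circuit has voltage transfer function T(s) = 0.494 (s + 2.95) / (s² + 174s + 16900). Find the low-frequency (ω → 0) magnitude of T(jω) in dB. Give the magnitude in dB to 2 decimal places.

T(0) = 0.494 × 2.95 / 16900 = 8.6231e-05
20 log₁₀(8.6231e-05) = -81.287 dB

-81.29 dB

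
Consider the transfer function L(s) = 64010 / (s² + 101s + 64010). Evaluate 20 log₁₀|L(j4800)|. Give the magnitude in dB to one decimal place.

|(j4800)² + 101(j4800) + 64010| = |-2.2976e+07 + j4.848e+05| = 2.298e+07
|L(j4800)| = 64010 / 2.298e+07 = 0.0027853
20 log₁₀(0.0027853) = -51.10 dB

-51.1 dB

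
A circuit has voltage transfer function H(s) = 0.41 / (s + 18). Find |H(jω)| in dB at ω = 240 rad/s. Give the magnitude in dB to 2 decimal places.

-55.37 dB

|j240 + 18| = √(240² + 18²) = 240.7
|H(j240)| = 0.41 / 240.7 = 0.0017035
20 log₁₀(0.0017035) = -55.373 dB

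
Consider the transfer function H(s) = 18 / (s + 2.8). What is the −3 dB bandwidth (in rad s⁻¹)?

2.8 rad s⁻¹

For a single-pole low-pass, the −3 dB point is at the pole: ω = 2.8 rad s⁻¹.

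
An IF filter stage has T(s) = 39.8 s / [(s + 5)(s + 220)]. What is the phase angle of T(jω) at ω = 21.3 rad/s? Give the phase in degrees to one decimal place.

∠(j21.3) = 90.00°
∠(j21.3 + 5) = arctan(21.3/5) = 76.79°
∠(j21.3 + 220) = arctan(21.3/220) = 5.53°
∠T(j21.3) = 90.00° − (76.79° + 5.53°) = 7.68°

7.7°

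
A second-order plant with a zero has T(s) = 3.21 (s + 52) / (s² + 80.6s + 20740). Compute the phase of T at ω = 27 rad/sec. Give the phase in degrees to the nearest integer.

21°

∠(j27 + 52) = arctan(27/52) = 27.44°
∠[(j27)² + 80.6(j27) + 20740] = ∠[20011 + j2176.2] = 6.21°
∠T(j27) = 27.44° − 6.21° = 21.23°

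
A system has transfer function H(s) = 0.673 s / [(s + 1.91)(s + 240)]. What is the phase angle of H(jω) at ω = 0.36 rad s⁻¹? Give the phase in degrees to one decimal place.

79.2°

∠(j0.36) = 90.00°
∠(j0.36 + 1.91) = arctan(0.36/1.91) = 10.67°
∠(j0.36 + 240) = arctan(0.36/240) = 0.09°
∠H(j0.36) = 90.00° − (10.67° + 0.09°) = 79.24°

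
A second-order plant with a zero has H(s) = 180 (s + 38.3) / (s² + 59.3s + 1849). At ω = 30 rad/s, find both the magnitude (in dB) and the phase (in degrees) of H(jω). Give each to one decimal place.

|j30 + 38.3| = √(30² + 38.3²) = 48.65
|(j30)² + 59.3(j30) + 1849| = |949 + j1779| = 2016
|H(j30)| = 180 × 48.65 / 2016 = 4.3432
20 log₁₀(4.3432) = 12.76 dB
∠(j30 + 38.3) = arctan(30/38.3) = 38.07°
∠[(j30)² + 59.3(j30) + 1849] = ∠[949 + j1779] = 61.92°
∠H(j30) = 38.07° − 61.92° = -23.85°

|H| = 12.8 dB, ∠H = -23.9°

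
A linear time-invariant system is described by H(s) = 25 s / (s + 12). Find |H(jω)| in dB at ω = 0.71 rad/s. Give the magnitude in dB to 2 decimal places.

3.39 dB

|j0.71| = 0.71
|j0.71 + 12| = √(0.71² + 12²) = 12.02
|H(j0.71)| = 25 × 0.71 / 12.02 = 1.4766
20 log₁₀(1.4766) = 3.385 dB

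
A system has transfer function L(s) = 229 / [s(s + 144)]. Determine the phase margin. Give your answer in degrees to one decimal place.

Gain crossover: |L(jω)| = 1 at ω ≈ 1.59 rad/s.
∠L(j1.59) = −90° − arctan(1.59/144) ≈ -90.63°
PM = 180° + (-90.63°) = 89.37°

89.4°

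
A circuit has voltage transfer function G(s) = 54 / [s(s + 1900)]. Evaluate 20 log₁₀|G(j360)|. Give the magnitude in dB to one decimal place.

-82.2 dB

|j360 + 1900| = √(360² + 1900²) = 1934
|j360| = 360
|G(j360)| = 54 / (1934 × 360) = 7.7567e-05
20 log₁₀(7.7567e-05) = -82.21 dB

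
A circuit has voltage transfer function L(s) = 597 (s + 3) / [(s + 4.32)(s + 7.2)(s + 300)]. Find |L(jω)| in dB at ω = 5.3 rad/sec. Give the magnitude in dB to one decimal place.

-14.1 dB

|j5.3 + 3| = √(5.3² + 3²) = 6.09
|j5.3 + 4.32| = √(5.3² + 4.32²) = 6.838
|j5.3 + 7.2| = √(5.3² + 7.2²) = 8.94
|j5.3 + 300| = √(5.3² + 300²) = 300
|L(j5.3)| = 597 × 6.09 / (6.838 × 8.94 × 300) = 0.19822
20 log₁₀(0.19822) = -14.06 dB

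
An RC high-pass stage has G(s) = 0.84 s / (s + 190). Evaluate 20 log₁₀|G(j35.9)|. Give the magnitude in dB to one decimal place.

-16.1 dB

|j35.9| = 35.9
|j35.9 + 190| = √(35.9² + 190²) = 193.4
|G(j35.9)| = 0.84 × 35.9 / 193.4 = 0.15596
20 log₁₀(0.15596) = -16.14 dB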